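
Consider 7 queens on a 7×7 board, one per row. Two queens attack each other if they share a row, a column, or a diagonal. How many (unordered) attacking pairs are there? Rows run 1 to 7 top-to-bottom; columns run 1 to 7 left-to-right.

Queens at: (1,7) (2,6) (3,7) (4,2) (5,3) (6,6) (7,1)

Same column: (1,7)–(3,7) (column 7); (2,6)–(6,6) (column 6).
Same diagonal: (1,7)–(2,6) (|1−2| = |7−6| = 1); (1,7)–(5,3) (|1−5| = |7−3| = 4); (1,7)–(7,1) (|1−7| = |7−1| = 6); (2,6)–(3,7) (|2−3| = |6−7| = 1); (2,6)–(5,3) (|2−5| = |6−3| = 3); (2,6)–(7,1) (|2−7| = |6−1| = 5); (4,2)–(5,3) (|4−5| = |2−3| = 1); (5,3)–(7,1) (|5−7| = |3−1| = 2).
Total attacking pairs: 10.

10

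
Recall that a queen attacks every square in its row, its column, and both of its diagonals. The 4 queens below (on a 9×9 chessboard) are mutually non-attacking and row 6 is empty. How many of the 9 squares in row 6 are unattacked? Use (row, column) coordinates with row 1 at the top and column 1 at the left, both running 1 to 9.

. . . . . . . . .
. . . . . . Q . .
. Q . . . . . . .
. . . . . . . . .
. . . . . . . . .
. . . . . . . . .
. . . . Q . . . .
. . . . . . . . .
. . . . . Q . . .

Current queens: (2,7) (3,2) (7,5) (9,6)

2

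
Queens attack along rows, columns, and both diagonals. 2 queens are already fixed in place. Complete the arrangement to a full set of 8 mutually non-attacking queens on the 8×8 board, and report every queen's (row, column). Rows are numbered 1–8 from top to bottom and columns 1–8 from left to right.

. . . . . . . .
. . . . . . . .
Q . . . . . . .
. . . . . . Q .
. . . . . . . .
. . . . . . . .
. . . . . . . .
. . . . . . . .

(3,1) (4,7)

Row 1: attacked by (3,1)→{1,3}; (4,7)→{4,7}. Safe: 2, 5, 6, 8. Place at column 2.
Row 2: attacked by (1,2)→{1,2,3}; (3,1)→{1,2}; (4,7)→{5,7}. Safe: 4, 6, 8. Place at column 6.
Row 5: attacked by (1,2)→{2,6}; (2,6)→{3,6}; (3,1)→{1,3}; (4,7)→{6,7,8}. Safe: 4, 5. Place at column 4.
Row 6: attacked by (1,2)→{2,7}; (2,6)→{2,6}; (3,1)→{1,4}; (4,7)→{5,7}; (5,4)→{3,4,5}. Safe: 8. Place at column 8.
Row 7: attacked by (1,2)→{2,8}; (2,6)→{1,6}; (3,1)→{1,5}; (4,7)→{4,7}; (5,4)→{2,4,6}; (6,8)→{7,8}. Safe: 3. Place at column 3.
Row 8: attacked by (1,2)→{2}; (2,6)→{6}; (3,1)→{1,6}; (4,7)→{3,7}; (5,4)→{1,4,7}; (6,8)→{6,8}; (7,3)→{2,3,4}. Safe: 5. Place at column 5.
Columns [2, 6, 1, 7, 4, 8, 3, 5], r−c [-1, -4, 2, -3, 1, -2, 4, 3], r+c [3, 8, 4, 11, 9, 14, 10, 13] are all distinct, so no two queens attack.

(1,2) (2,6) (3,1) (4,7) (5,4) (6,8) (7,3) (8,5)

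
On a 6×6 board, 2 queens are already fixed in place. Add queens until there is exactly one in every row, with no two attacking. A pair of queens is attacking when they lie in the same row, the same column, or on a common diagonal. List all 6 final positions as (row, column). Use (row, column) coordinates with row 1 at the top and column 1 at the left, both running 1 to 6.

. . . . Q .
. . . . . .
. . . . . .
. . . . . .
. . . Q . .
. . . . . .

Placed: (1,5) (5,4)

(1,5) (2,3) (3,1) (4,6) (5,4) (6,2)

Row 2: attacked by (1,5)→{4,5,6}; (5,4)→{1,4}. Safe: 2, 3. Place at column 3.
Row 3: attacked by (1,5)→{3,5}; (2,3)→{2,3,4}; (5,4)→{2,4,6}. Safe: 1. Place at column 1.
Row 4: attacked by (1,5)→{2,5}; (2,3)→{1,3,5}; (3,1)→{1,2}; (5,4)→{3,4,5}. Safe: 6. Place at column 6.
Row 6: attacked by (1,5)→{5}; (2,3)→{3}; (3,1)→{1,4}; (4,6)→{4,6}; (5,4)→{3,4,5}. Safe: 2. Place at column 2.
Columns [5, 3, 1, 6, 4, 2], r−c [-4, -1, 2, -2, 1, 4], r+c [6, 5, 4, 10, 9, 8] are all distinct, so no two queens attack.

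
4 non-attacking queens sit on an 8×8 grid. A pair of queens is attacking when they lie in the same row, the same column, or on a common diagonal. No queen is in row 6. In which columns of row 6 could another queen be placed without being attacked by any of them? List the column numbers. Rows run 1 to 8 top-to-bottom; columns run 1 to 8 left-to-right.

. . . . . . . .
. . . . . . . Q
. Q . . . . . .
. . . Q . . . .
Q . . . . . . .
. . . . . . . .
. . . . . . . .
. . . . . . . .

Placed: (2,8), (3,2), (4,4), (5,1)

columns 3, 7

(2,8) attacks row 6 at column 8 and diagonals 4.
(3,2) attacks row 6 at column 2 and diagonals 5.
(4,4) attacks row 6 at column 4 and diagonals 2, 6.
(5,1) attacks row 6 at column 1 and diagonals 2.
Attacked columns: {1, 2, 4, 5, 6, 8}. Safe: {3, 7}.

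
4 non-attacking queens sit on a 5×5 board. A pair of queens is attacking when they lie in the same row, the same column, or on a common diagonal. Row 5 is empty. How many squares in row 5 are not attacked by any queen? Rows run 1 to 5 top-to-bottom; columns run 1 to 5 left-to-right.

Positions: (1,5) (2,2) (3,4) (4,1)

(1,5) attacks row 5 at column 5 and diagonals 1.
(2,2) attacks row 5 at column 2 and diagonals 5.
(3,4) attacks row 5 at column 4 and diagonals 2.
(4,1) attacks row 5 at column 1 and diagonals 2.
Attacked columns: {1, 2, 4, 5}. Safe: {3}.

1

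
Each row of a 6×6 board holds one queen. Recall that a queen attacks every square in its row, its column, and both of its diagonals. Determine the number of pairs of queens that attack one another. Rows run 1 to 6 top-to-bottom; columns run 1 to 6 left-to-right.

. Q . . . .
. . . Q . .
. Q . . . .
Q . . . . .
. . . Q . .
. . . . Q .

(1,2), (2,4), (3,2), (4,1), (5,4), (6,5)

6

Same column: (1,2)–(3,2) (column 2); (2,4)–(5,4) (column 4).
Same diagonal: (3,2)–(4,1) (|3−4| = |2−1| = 1); (3,2)–(5,4) (|3−5| = |2−4| = 2); (3,2)–(6,5) (|3−6| = |2−5| = 3); (5,4)–(6,5) (|5−6| = |4−5| = 1).
Total attacking pairs: 6.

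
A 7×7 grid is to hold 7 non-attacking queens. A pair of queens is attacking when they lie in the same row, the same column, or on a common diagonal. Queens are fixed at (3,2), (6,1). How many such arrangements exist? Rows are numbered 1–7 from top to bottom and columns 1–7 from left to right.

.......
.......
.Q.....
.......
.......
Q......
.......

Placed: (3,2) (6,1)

Branch on row 1: col 3 → 1; col 5 → 2; col 7 → 0.
Sum: 1 + 2 + 0 = 3.

3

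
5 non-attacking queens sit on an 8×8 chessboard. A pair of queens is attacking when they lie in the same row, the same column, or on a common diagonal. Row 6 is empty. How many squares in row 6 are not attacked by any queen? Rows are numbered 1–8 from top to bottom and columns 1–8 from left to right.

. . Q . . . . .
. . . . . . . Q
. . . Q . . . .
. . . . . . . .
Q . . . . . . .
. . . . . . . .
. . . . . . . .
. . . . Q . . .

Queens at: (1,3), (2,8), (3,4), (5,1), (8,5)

1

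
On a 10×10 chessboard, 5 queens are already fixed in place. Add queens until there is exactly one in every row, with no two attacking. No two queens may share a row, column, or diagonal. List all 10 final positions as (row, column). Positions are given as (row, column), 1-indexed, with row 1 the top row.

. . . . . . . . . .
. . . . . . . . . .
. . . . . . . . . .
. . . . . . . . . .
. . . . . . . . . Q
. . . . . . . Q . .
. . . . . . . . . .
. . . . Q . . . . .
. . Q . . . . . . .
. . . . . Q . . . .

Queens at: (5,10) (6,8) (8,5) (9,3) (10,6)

Row 1: attacked by (5,10)→{6,10}; (6,8)→{3,8}; (8,5)→{5}; (9,3)→{3}; (10,6)→{6}. Safe: 1, 2, 4, 7, 9. Place at column 9.
Row 2: attacked by (1,9)→{8,9,10}; (5,10)→{7,10}; (6,8)→{4,8}; (8,5)→{5}; (9,3)→{3,10}; (10,6)→{6}. Safe: 1, 2. Place at column 1.
Row 3: attacked by (1,9)→{7,9}; (2,1)→{1,2}; (5,10)→{8,10}; (6,8)→{5,8}; (8,5)→{5,10}; (9,3)→{3,9}; (10,6)→{6}. Safe: 4. Place at column 4.
Row 4: attacked by (1,9)→{6,9}; (2,1)→{1,3}; (3,4)→{3,4,5}; (5,10)→{9,10}; (6,8)→{6,8,10}; (8,5)→{1,5,9}; (9,3)→{3,8}; (10,6)→{6}. Safe: 2, 7. Place at column 7.
Row 7: attacked by (1,9)→{3,9}; (2,1)→{1,6}; (3,4)→{4,8}; (4,7)→{4,7,10}; (5,10)→{8,10}; (6,8)→{7,8,9}; (8,5)→{4,5,6}; (9,3)→{1,3,5}; (10,6)→{3,6,9}. Safe: 2. Place at column 2.
Columns [9, 1, 4, 7, 10, 8, 2, 5, 3, 6], r−c [-8, 1, -1, -3, -5, -2, 5, 3, 6, 4], r+c [10, 3, 7, 11, 15, 14, 9, 13, 12, 16] are all distinct, so no two queens attack.

(1,9) (2,1) (3,4) (4,7) (5,10) (6,8) (7,2) (8,5) (9,3) (10,6)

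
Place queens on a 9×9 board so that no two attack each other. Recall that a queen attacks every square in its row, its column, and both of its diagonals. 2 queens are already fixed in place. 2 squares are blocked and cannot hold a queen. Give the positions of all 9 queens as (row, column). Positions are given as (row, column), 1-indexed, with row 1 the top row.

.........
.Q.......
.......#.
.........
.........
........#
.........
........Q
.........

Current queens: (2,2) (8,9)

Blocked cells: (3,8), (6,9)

Row 1: attacked by (2,2)→{1,2,3}; (8,9)→{2,9}. Safe: 4, 5, 6, 7, 8. Place at column 4.
Row 3: attacked by (1,4)→{2,4,6}; (2,2)→{1,2,3}; (8,9)→{4,9}. Blocked: 8. Safe: 5, 7. Place at column 7.
Row 4: attacked by (1,4)→{1,4,7}; (2,2)→{2,4}; (3,7)→{6,7,8}; (8,9)→{5,9}. Safe: 3. Place at column 3.
Row 5: attacked by (1,4)→{4,8}; (2,2)→{2,5}; (3,7)→{5,7,9}; (4,3)→{2,3,4}; (8,9)→{6,9}. Safe: 1. Place at column 1.
Row 6: attacked by (1,4)→{4,9}; (2,2)→{2,6}; (3,7)→{4,7}; (4,3)→{1,3,5}; (5,1)→{1,2}; (8,9)→{7,9}. Blocked: 9. Safe: 8. Place at column 8.
Row 7: attacked by (1,4)→{4}; (2,2)→{2,7}; (3,7)→{3,7}; (4,3)→{3,6}; (5,1)→{1,3}; (6,8)→{7,8,9}; (8,9)→{8,9}. Safe: 5. Place at column 5.
Row 9: attacked by (1,4)→{4}; (2,2)→{2,9}; (3,7)→{1,7}; (4,3)→{3,8}; (5,1)→{1,5}; (6,8)→{5,8}; (7,5)→{3,5,7}; (8,9)→{8,9}. Safe: 6. Place at column 6.
Columns [4, 2, 7, 3, 1, 8, 5, 9, 6], r−c [-3, 0, -4, 1, 4, -2, 2, -1, 3], r+c [5, 4, 10, 7, 6, 14, 12, 17, 15] are all distinct, so no two queens attack.

(1,4) (2,2) (3,7) (4,3) (5,1) (6,8) (7,5) (8,9) (9,6)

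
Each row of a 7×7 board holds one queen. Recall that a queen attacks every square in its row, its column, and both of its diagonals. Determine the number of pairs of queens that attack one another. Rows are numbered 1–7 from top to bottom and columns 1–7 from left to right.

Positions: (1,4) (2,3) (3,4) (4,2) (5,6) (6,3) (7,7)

Same column: (1,4)–(3,4) (column 4); (2,3)–(6,3) (column 3).
Same diagonal: (1,4)–(2,3) (|1−2| = |4−3| = 1); (2,3)–(3,4) (|2−3| = |3−4| = 1); (2,3)–(5,6) (|2−5| = |3−6| = 3); (3,4)–(5,6) (|3−5| = |4−6| = 2).
Total attacking pairs: 6.

6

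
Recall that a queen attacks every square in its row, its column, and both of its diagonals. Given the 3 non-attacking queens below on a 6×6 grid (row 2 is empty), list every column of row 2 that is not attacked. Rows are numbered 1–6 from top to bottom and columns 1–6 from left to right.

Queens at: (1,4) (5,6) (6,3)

(1,4) attacks row 2 at column 4 and diagonals 3, 5.
(5,6) attacks row 2 at column 6 and diagonals 3.
(6,3) attacks row 2 at column 3.
Attacked columns: {3, 4, 5, 6}. Safe: {1, 2}.

columns 1, 2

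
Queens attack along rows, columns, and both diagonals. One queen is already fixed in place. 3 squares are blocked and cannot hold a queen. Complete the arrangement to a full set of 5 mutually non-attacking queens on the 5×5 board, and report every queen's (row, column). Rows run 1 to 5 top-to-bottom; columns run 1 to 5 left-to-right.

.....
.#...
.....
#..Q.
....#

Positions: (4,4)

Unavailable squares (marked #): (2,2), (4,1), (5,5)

(1,3) (2,5) (3,2) (4,4) (5,1)

Row 1: attacked by (4,4)→{1,4}. Safe: 2, 3, 5. Place at column 3.
Row 2: attacked by (1,3)→{2,3,4}; (4,4)→{2,4}. Blocked: 2. Safe: 1, 5. Place at column 5.
Row 3: attacked by (1,3)→{1,3,5}; (2,5)→{4,5}; (4,4)→{3,4,5}. Safe: 2. Place at column 2.
Row 5: attacked by (1,3)→{3}; (2,5)→{2,5}; (3,2)→{2,4}; (4,4)→{3,4,5}. Blocked: 5. Safe: 1. Place at column 1.
Columns [3, 5, 2, 4, 1], r−c [-2, -3, 1, 0, 4], r+c [4, 7, 5, 8, 6] are all distinct, so no two queens attack.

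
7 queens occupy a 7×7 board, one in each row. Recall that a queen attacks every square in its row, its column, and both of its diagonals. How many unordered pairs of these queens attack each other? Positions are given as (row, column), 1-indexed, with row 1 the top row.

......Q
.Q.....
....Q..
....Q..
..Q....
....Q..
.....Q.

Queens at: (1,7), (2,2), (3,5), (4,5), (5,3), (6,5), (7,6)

7

Same column: (3,5)–(4,5) (column 5); (3,5)–(6,5) (column 5); (4,5)–(6,5) (column 5).
Same diagonal: (1,7)–(3,5) (|1−3| = |7−5| = 2); (1,7)–(5,3) (|1−5| = |7−3| = 4); (3,5)–(5,3) (|3−5| = |5−3| = 2); (6,5)–(7,6) (|6−7| = |5−6| = 1).
Total attacking pairs: 7.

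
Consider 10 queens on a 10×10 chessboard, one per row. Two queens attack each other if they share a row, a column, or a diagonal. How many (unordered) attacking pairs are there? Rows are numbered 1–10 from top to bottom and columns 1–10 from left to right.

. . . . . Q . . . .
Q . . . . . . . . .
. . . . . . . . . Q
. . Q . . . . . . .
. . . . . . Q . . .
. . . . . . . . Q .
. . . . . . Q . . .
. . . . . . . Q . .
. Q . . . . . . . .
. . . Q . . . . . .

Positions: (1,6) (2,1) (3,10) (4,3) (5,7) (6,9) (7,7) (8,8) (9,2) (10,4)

Same column: (5,7)–(7,7) (column 7).
Same diagonal: (1,6)–(4,3) (|1−4| = |6−3| = 3); (2,1)–(4,3) (|2−4| = |1−3| = 2); (7,7)–(8,8) (|7−8| = |7−8| = 1); (7,7)–(10,4) (|7−10| = |7−4| = 3).
Total attacking pairs: 5.

5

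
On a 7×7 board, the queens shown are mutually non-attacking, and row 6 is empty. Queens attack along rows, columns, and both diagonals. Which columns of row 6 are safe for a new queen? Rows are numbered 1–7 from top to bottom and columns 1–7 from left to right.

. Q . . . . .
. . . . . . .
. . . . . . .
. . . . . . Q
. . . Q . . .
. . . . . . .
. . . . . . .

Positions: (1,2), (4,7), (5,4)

(1,2) attacks row 6 at column 2 and diagonals 7.
(4,7) attacks row 6 at column 7 and diagonals 5.
(5,4) attacks row 6 at column 4 and diagonals 3, 5.
Attacked columns: {2, 3, 4, 5, 7}. Safe: {1, 6}.

columns 1, 6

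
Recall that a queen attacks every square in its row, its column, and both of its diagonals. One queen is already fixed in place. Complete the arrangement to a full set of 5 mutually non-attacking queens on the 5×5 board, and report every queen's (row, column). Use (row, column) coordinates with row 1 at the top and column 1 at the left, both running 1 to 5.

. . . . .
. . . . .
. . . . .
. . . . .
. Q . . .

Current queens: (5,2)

(1,5) (2,3) (3,1) (4,4) (5,2)

Row 1: attacked by (5,2)→{2}. Safe: 1, 3, 4, 5. Place at column 5.
Row 2: attacked by (1,5)→{4,5}; (5,2)→{2,5}. Safe: 1, 3. Place at column 3.
Row 3: attacked by (1,5)→{3,5}; (2,3)→{2,3,4}; (5,2)→{2,4}. Safe: 1. Place at column 1.
Row 4: attacked by (1,5)→{2,5}; (2,3)→{1,3,5}; (3,1)→{1,2}; (5,2)→{1,2,3}. Safe: 4. Place at column 4.
Columns [5, 3, 1, 4, 2], r−c [-4, -1, 2, 0, 3], r+c [6, 5, 4, 8, 7] are all distinct, so no two queens attack.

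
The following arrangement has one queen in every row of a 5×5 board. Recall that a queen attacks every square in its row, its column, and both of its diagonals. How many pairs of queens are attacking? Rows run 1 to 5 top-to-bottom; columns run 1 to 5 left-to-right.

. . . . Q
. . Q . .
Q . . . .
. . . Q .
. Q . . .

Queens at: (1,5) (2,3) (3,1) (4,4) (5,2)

All columns are distinct and no two queens satisfy |Δrow| = |Δcol|, so no pair attacks.

0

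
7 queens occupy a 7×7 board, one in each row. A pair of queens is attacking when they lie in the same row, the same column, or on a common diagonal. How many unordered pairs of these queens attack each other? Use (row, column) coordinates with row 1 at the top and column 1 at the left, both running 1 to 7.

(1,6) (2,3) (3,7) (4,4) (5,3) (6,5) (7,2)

2

Same column: (2,3)–(5,3) (column 3).
Same diagonal: (4,4)–(5,3) (|4−5| = |4−3| = 1).
Total attacking pairs: 2.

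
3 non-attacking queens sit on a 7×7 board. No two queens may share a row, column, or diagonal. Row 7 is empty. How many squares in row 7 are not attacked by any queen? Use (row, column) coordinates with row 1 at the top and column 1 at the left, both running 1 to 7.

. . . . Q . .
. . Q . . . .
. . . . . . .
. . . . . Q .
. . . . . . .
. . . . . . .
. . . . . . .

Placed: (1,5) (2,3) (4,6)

4

(1,5) attacks row 7 at column 5.
(2,3) attacks row 7 at column 3.
(4,6) attacks row 7 at column 6 and diagonals 3.
Attacked columns: {3, 5, 6}. Safe: {1, 2, 4, 7}.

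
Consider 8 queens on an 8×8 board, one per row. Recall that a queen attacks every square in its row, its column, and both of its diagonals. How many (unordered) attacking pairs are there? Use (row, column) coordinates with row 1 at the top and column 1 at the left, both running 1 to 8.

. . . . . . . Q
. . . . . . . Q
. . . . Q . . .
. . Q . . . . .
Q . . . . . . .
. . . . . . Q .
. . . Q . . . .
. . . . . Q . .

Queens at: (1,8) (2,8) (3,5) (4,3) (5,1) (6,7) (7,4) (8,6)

1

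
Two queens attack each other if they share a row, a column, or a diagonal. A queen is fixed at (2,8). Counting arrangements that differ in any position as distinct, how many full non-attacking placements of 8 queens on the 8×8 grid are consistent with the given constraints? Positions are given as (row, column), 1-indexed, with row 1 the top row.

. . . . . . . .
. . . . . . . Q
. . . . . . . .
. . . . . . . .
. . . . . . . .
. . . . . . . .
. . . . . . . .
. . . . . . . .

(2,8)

8

Branch on row 1: col 1 → 0; col 2 → 1; col 3 → 1; col 4 → 3; col 5 → 2; col 6 → 1.
Sum: 0 + 1 + 1 + 3 + 2 + 1 = 8.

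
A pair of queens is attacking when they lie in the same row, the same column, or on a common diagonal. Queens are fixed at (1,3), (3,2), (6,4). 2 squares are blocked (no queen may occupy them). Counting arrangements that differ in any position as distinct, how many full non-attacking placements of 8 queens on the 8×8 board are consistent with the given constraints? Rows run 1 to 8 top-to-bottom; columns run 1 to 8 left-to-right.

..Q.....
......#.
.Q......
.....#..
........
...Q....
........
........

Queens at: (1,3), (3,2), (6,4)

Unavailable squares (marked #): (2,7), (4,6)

Branch on row 2: col 5 → 1; col 6 → 1.
Sum: 1 + 1 = 2.

2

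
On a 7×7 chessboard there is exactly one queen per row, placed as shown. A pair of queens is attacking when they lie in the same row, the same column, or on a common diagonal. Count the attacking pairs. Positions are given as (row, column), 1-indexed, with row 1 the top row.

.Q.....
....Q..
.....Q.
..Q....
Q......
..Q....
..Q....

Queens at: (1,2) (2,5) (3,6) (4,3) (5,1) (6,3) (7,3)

Same column: (4,3)–(6,3) (column 3); (4,3)–(7,3) (column 3); (6,3)–(7,3) (column 3).
Same diagonal: (2,5)–(3,6) (|2−3| = |5−6| = 1); (2,5)–(4,3) (|2−4| = |5−3| = 2); (3,6)–(6,3) (|3−6| = |6−3| = 3); (5,1)–(7,3) (|5−7| = |1−3| = 2).
Total attacking pairs: 7.

7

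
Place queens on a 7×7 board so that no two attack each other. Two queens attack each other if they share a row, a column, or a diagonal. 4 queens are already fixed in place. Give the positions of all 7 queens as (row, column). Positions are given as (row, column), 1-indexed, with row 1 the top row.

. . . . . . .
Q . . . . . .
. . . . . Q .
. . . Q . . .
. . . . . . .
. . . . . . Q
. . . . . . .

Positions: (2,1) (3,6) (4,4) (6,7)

(1,3) (2,1) (3,6) (4,4) (5,2) (6,7) (7,5)

Row 1: attacked by (2,1)→{1,2}; (3,6)→{4,6}; (4,4)→{1,4,7}; (6,7)→{2,7}. Safe: 3, 5. Place at column 3.
Row 5: attacked by (1,3)→{3,7}; (2,1)→{1,4}; (3,6)→{4,6}; (4,4)→{3,4,5}; (6,7)→{6,7}. Safe: 2. Place at column 2.
Row 7: attacked by (1,3)→{3}; (2,1)→{1,6}; (3,6)→{2,6}; (4,4)→{1,4,7}; (5,2)→{2,4}; (6,7)→{6,7}. Safe: 5. Place at column 5.
Columns [3, 1, 6, 4, 2, 7, 5], r−c [-2, 1, -3, 0, 3, -1, 2], r+c [4, 3, 9, 8, 7, 13, 12] are all distinct, so no two queens attack.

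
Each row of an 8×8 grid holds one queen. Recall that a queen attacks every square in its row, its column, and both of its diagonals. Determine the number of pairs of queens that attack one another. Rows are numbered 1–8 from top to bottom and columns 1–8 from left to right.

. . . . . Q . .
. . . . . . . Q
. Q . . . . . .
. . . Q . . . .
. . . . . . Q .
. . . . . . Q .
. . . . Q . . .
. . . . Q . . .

Same column: (5,7)–(6,7) (column 7); (7,5)–(8,5) (column 5).
Same diagonal: (5,7)–(7,5) (|5−7| = |7−5| = 2); (6,7)–(8,5) (|6−8| = |7−5| = 2).
Total attacking pairs: 4.

4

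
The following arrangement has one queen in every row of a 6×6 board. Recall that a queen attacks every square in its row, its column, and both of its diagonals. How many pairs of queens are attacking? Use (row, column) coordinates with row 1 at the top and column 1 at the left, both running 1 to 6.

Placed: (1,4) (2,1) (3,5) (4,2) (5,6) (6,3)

All columns are distinct and no two queens satisfy |Δrow| = |Δcol|, so no pair attacks.

0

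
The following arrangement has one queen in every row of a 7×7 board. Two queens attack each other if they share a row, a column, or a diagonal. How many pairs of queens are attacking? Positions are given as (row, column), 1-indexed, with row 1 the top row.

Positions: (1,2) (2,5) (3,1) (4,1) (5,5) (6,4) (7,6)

4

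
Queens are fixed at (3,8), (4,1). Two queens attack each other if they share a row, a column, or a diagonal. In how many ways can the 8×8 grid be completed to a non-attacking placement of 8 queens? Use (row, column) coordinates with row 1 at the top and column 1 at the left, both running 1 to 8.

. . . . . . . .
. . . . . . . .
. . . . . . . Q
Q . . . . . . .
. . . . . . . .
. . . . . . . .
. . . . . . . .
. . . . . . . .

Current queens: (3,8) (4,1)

3

Branch on row 1: col 2 → 0; col 3 → 2; col 5 → 1; col 7 → 0.
Sum: 0 + 2 + 1 + 0 = 3.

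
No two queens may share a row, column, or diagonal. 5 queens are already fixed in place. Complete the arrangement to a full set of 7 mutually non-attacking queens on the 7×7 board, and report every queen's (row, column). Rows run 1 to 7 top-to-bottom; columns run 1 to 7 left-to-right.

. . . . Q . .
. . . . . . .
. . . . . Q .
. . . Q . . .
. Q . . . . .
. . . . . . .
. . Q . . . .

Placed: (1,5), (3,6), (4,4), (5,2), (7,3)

(1,5) (2,1) (3,6) (4,4) (5,2) (6,7) (7,3)

Row 2: attacked by (1,5)→{4,5,6}; (3,6)→{5,6,7}; (4,4)→{2,4,6}; (5,2)→{2,5}; (7,3)→{3}. Safe: 1. Place at column 1.
Row 6: attacked by (1,5)→{5}; (2,1)→{1,5}; (3,6)→{3,6}; (4,4)→{2,4,6}; (5,2)→{1,2,3}; (7,3)→{2,3,4}. Safe: 7. Place at column 7.
Columns [5, 1, 6, 4, 2, 7, 3], r−c [-4, 1, -3, 0, 3, -1, 4], r+c [6, 3, 9, 8, 7, 13, 10] are all distinct, so no two queens attack.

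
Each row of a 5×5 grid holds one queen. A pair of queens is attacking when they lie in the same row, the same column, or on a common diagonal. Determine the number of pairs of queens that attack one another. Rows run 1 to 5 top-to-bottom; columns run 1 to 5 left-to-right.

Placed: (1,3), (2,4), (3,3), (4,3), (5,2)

6

Same column: (1,3)–(3,3) (column 3); (1,3)–(4,3) (column 3); (3,3)–(4,3) (column 3).
Same diagonal: (1,3)–(2,4) (|1−2| = |3−4| = 1); (2,4)–(3,3) (|2−3| = |4−3| = 1); (4,3)–(5,2) (|4−5| = |3−2| = 1).
Total attacking pairs: 6.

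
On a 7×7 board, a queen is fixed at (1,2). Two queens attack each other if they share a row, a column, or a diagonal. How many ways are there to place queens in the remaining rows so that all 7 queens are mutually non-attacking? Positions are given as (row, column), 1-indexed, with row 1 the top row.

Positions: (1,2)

7

Branch on row 2: col 4 → 2; col 5 → 3; col 6 → 1; col 7 → 1.
Sum: 2 + 3 + 1 + 1 = 7.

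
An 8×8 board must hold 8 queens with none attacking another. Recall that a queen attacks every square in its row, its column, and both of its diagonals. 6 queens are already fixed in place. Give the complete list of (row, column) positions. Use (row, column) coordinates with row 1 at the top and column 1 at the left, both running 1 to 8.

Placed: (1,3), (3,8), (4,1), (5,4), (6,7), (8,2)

(1,3) (2,6) (3,8) (4,1) (5,4) (6,7) (7,5) (8,2)

Row 2: attacked by (1,3)→{2,3,4}; (3,8)→{7,8}; (4,1)→{1,3}; (5,4)→{1,4,7}; (6,7)→{3,7}; (8,2)→{2,8}. Safe: 5, 6. Place at column 6.
Row 7: attacked by (1,3)→{3}; (2,6)→{1,6}; (3,8)→{4,8}; (4,1)→{1,4}; (5,4)→{2,4,6}; (6,7)→{6,7,8}; (8,2)→{1,2,3}. Safe: 5. Place at column 5.
Columns [3, 6, 8, 1, 4, 7, 5, 2], r−c [-2, -4, -5, 3, 1, -1, 2, 6], r+c [4, 8, 11, 5, 9, 13, 12, 10] are all distinct, so no two queens attack.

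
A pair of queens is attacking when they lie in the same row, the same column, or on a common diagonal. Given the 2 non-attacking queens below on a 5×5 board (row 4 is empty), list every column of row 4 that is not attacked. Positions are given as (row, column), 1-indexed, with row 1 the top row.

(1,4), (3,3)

(1,4) attacks row 4 at column 4 and diagonals 1.
(3,3) attacks row 4 at column 3 and diagonals 2, 4.
Attacked columns: {1, 2, 3, 4}. Safe: {5}.

columns 5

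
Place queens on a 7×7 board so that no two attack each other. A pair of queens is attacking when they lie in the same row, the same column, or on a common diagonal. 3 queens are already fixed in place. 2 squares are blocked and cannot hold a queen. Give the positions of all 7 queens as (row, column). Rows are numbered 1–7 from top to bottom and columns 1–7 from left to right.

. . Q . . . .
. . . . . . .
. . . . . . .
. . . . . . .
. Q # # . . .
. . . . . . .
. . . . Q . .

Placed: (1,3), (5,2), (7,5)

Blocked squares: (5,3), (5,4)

Row 2: attacked by (1,3)→{2,3,4}; (5,2)→{2,5}; (7,5)→{5}. Safe: 1, 6, 7. Place at column 1.
Row 3: attacked by (1,3)→{1,3,5}; (2,1)→{1,2}; (5,2)→{2,4}; (7,5)→{1,5}. Safe: 6, 7. Place at column 6.
Row 4: attacked by (1,3)→{3,6}; (2,1)→{1,3}; (3,6)→{5,6,7}; (5,2)→{1,2,3}; (7,5)→{2,5}. Safe: 4. Place at column 4.
Row 6: attacked by (1,3)→{3}; (2,1)→{1,5}; (3,6)→{3,6}; (4,4)→{2,4,6}; (5,2)→{1,2,3}; (7,5)→{4,5,6}. Safe: 7. Place at column 7.
Columns [3, 1, 6, 4, 2, 7, 5], r−c [-2, 1, -3, 0, 3, -1, 2], r+c [4, 3, 9, 8, 7, 13, 12] are all distinct, so no two queens attack.

(1,3) (2,1) (3,6) (4,4) (5,2) (6,7) (7,5)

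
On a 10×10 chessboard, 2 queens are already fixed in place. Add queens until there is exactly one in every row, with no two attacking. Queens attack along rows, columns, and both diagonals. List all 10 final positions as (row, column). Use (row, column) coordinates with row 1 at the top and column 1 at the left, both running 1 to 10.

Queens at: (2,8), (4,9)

Row 1: attacked by (2,8)→{7,8,9}; (4,9)→{6,9}. Safe: 1, 2, 3, 4, 5, 10. Place at column 2.
Row 3: attacked by (1,2)→{2,4}; (2,8)→{7,8,9}; (4,9)→{8,9,10}. Safe: 1, 3, 5, 6. Place at column 3.
Row 5: attacked by (1,2)→{2,6}; (2,8)→{5,8}; (3,3)→{1,3,5}; (4,9)→{8,9,10}. Safe: 4, 7. Place at column 7.
Row 6: attacked by (1,2)→{2,7}; (2,8)→{4,8}; (3,3)→{3,6}; (4,9)→{7,9}; (5,7)→{6,7,8}. Safe: 1, 5, 10. Place at column 5.
Row 7: attacked by (1,2)→{2,8}; (2,8)→{3,8}; (3,3)→{3,7}; (4,9)→{6,9}; (5,7)→{5,7,9}; (6,5)→{4,5,6}. Safe: 1, 10. Place at column 10.
Row 8: attacked by (1,2)→{2,9}; (2,8)→{2,8}; (3,3)→{3,8}; (4,9)→{5,9}; (5,7)→{4,7,10}; (6,5)→{3,5,7}; (7,10)→{9,10}. Safe: 1, 6. Place at column 1.
Row 9: attacked by (1,2)→{2,10}; (2,8)→{1,8}; (3,3)→{3,9}; (4,9)→{4,9}; (5,7)→{3,7}; (6,5)→{2,5,8}; (7,10)→{8,10}; (8,1)→{1,2}. Safe: 6. Place at column 6.
Row 10: attacked by (1,2)→{2}; (2,8)→{8}; (3,3)→{3,10}; (4,9)→{3,9}; (5,7)→{2,7}; (6,5)→{1,5,9}; (7,10)→{7,10}; (8,1)→{1,3}; (9,6)→{5,6,7}. Safe: 4. Place at column 4.
Columns [2, 8, 3, 9, 7, 5, 10, 1, 6, 4], r−c [-1, -6, 0, -5, -2, 1, -3, 7, 3, 6], r+c [3, 10, 6, 13, 12, 11, 17, 9, 15, 14] are all distinct, so no two queens attack.

(1,2) (2,8) (3,3) (4,9) (5,7) (6,5) (7,10) (8,1) (9,6) (10,4)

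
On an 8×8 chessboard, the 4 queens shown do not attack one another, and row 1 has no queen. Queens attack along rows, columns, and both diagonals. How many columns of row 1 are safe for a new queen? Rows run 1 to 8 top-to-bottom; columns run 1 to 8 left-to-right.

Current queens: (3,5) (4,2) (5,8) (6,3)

2

(3,5) attacks row 1 at column 5 and diagonals 3, 7.
(4,2) attacks row 1 at column 2 and diagonals 5.
(5,8) attacks row 1 at column 8 and diagonals 4.
(6,3) attacks row 1 at column 3 and diagonals 8.
Attacked columns: {2, 3, 4, 5, 7, 8}. Safe: {1, 6}.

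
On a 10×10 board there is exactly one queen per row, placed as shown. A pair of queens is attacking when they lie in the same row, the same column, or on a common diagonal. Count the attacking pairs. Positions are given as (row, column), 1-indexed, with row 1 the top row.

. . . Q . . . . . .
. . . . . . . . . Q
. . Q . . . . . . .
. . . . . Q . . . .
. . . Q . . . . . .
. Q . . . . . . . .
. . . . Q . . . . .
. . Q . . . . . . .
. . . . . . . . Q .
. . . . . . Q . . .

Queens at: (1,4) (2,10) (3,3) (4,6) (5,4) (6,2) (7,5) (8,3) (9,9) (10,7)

Same column: (1,4)–(5,4) (column 4); (3,3)–(8,3) (column 3).
Same diagonal: (2,10)–(7,5) (|2−7| = |10−5| = 5); (3,3)–(9,9) (|3−9| = |3−9| = 6).
Total attacking pairs: 4.

4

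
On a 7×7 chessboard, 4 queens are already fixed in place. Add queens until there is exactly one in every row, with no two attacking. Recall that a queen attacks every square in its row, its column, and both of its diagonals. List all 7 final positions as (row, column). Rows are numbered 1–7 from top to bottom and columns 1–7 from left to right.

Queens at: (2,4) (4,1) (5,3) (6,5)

(1,2) (2,4) (3,6) (4,1) (5,3) (6,5) (7,7)

Row 1: attacked by (2,4)→{3,4,5}; (4,1)→{1,4}; (5,3)→{3,7}; (6,5)→{5}. Safe: 2, 6. Place at column 2.
Row 3: attacked by (1,2)→{2,4}; (2,4)→{3,4,5}; (4,1)→{1,2}; (5,3)→{1,3,5}; (6,5)→{2,5}. Safe: 6, 7. Place at column 6.
Row 7: attacked by (1,2)→{2}; (2,4)→{4}; (3,6)→{2,6}; (4,1)→{1,4}; (5,3)→{1,3,5}; (6,5)→{4,5,6}. Safe: 7. Place at column 7.
Columns [2, 4, 6, 1, 3, 5, 7], r−c [-1, -2, -3, 3, 2, 1, 0], r+c [3, 6, 9, 5, 8, 11, 14] are all distinct, so no two queens attack.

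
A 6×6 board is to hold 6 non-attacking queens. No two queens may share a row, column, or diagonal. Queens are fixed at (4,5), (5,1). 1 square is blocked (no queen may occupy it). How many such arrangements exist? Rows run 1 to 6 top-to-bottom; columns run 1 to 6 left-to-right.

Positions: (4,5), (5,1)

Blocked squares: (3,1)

Branch on row 1: col 3 → 1; col 4 → 0; col 6 → 0.
Sum: 1 + 0 + 0 = 1.

1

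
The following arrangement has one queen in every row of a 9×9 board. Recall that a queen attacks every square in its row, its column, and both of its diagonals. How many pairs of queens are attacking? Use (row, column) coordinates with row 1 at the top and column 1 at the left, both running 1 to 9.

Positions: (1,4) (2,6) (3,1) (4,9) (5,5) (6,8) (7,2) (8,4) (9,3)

2

Same column: (1,4)–(8,4) (column 4).
Same diagonal: (8,4)–(9,3) (|8−9| = |4−3| = 1).
Total attacking pairs: 2.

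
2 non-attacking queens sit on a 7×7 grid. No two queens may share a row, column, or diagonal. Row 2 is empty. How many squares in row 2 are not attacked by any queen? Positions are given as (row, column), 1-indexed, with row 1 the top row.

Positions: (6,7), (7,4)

(6,7) attacks row 2 at column 7 and diagonals 3.
(7,4) attacks row 2 at column 4.
Attacked columns: {3, 4, 7}. Safe: {1, 2, 5, 6}.

4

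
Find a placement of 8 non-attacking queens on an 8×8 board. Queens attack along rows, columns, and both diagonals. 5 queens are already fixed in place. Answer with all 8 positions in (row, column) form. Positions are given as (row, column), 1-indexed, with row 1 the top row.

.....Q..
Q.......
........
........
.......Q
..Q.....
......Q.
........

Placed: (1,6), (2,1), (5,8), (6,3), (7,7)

Row 3: attacked by (1,6)→{4,6,8}; (2,1)→{1,2}; (5,8)→{6,8}; (6,3)→{3,6}; (7,7)→{3,7}. Safe: 5. Place at column 5.
Row 4: attacked by (1,6)→{3,6}; (2,1)→{1,3}; (3,5)→{4,5,6}; (5,8)→{7,8}; (6,3)→{1,3,5}; (7,7)→{4,7}. Safe: 2. Place at column 2.
Row 8: attacked by (1,6)→{6}; (2,1)→{1,7}; (3,5)→{5}; (4,2)→{2,6}; (5,8)→{5,8}; (6,3)→{1,3,5}; (7,7)→{6,7,8}. Safe: 4. Place at column 4.
Columns [6, 1, 5, 2, 8, 3, 7, 4], r−c [-5, 1, -2, 2, -3, 3, 0, 4], r+c [7, 3, 8, 6, 13, 9, 14, 12] are all distinct, so no two queens attack.

(1,6) (2,1) (3,5) (4,2) (5,8) (6,3) (7,7) (8,4)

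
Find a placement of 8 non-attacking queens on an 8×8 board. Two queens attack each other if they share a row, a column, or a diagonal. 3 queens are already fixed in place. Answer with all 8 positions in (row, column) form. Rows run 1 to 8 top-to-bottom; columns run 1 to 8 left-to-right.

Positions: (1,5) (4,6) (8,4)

(1,5) (2,1) (3,8) (4,6) (5,3) (6,7) (7,2) (8,4)

Row 2: attacked by (1,5)→{4,5,6}; (4,6)→{4,6,8}; (8,4)→{4}. Safe: 1, 2, 3, 7. Place at column 1.
Row 3: attacked by (1,5)→{3,5,7}; (2,1)→{1,2}; (4,6)→{5,6,7}; (8,4)→{4}. Safe: 8. Place at column 8.
Row 5: attacked by (1,5)→{1,5}; (2,1)→{1,4}; (3,8)→{6,8}; (4,6)→{5,6,7}; (8,4)→{1,4,7}. Safe: 2, 3. Place at column 3.
Row 6: attacked by (1,5)→{5}; (2,1)→{1,5}; (3,8)→{5,8}; (4,6)→{4,6,8}; (5,3)→{2,3,4}; (8,4)→{2,4,6}. Safe: 7. Place at column 7.
Row 7: attacked by (1,5)→{5}; (2,1)→{1,6}; (3,8)→{4,8}; (4,6)→{3,6}; (5,3)→{1,3,5}; (6,7)→{6,7,8}; (8,4)→{3,4,5}. Safe: 2. Place at column 2.
Columns [5, 1, 8, 6, 3, 7, 2, 4], r−c [-4, 1, -5, -2, 2, -1, 5, 4], r+c [6, 3, 11, 10, 8, 13, 9, 12] are all distinct, so no two queens attack.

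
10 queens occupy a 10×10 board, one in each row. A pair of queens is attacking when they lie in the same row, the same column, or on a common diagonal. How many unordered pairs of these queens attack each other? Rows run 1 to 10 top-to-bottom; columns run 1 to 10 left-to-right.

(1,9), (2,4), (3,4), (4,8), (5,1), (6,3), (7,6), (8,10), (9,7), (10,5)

Same column: (2,4)–(3,4) (column 4).
Same diagonal: (2,4)–(5,1) (|2−5| = |4−1| = 3); (2,4)–(8,10) (|2−8| = |4−10| = 6).
Total attacking pairs: 3.

3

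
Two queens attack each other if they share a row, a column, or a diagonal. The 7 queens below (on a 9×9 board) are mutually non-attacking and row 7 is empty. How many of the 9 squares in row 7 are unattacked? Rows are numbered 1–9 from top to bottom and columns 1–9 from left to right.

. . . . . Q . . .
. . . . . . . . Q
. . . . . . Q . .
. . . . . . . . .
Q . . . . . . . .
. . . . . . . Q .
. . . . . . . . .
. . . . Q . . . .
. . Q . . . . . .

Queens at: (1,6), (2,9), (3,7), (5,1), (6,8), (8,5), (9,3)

(1,6) attacks row 7 at column 6.
(2,9) attacks row 7 at column 9 and diagonals 4.
(3,7) attacks row 7 at column 7 and diagonals 3.
(5,1) attacks row 7 at column 1 and diagonals 3.
(6,8) attacks row 7 at column 8 and diagonals 7, 9.
(8,5) attacks row 7 at column 5 and diagonals 4, 6.
(9,3) attacks row 7 at column 3 and diagonals 1, 5.
Attacked columns: {1, 3, 4, 5, 6, 7, 8, 9}. Safe: {2}.

1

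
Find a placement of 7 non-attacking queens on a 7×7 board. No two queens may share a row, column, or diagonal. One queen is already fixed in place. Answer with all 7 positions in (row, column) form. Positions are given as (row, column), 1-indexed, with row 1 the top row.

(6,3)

(1,2) (2,4) (3,1) (4,7) (5,5) (6,3) (7,6)

Row 1: attacked by (6,3)→{3}. Safe: 1, 2, 4, 5, 6, 7. Place at column 2.
Row 2: attacked by (1,2)→{1,2,3}; (6,3)→{3,7}. Safe: 4, 5, 6. Place at column 4.
Row 3: attacked by (1,2)→{2,4}; (2,4)→{3,4,5}; (6,3)→{3,6}. Safe: 1, 7. Place at column 1.
Row 4: attacked by (1,2)→{2,5}; (2,4)→{2,4,6}; (3,1)→{1,2}; (6,3)→{1,3,5}. Safe: 7. Place at column 7.
Row 5: attacked by (1,2)→{2,6}; (2,4)→{1,4,7}; (3,1)→{1,3}; (4,7)→{6,7}; (6,3)→{2,3,4}. Safe: 5. Place at column 5.
Row 7: attacked by (1,2)→{2}; (2,4)→{4}; (3,1)→{1,5}; (4,7)→{4,7}; (5,5)→{3,5,7}; (6,3)→{2,3,4}. Safe: 6. Place at column 6.
Columns [2, 4, 1, 7, 5, 3, 6], r−c [-1, -2, 2, -3, 0, 3, 1], r+c [3, 6, 4, 11, 10, 9, 13] are all distinct, so no two queens attack.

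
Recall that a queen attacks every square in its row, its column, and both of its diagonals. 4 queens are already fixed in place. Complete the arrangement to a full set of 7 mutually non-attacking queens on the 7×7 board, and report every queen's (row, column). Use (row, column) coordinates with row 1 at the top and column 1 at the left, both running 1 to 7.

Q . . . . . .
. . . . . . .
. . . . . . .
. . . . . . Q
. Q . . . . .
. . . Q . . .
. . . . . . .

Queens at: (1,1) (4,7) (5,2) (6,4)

(1,1) (2,3) (3,5) (4,7) (5,2) (6,4) (7,6)

Row 2: attacked by (1,1)→{1,2}; (4,7)→{5,7}; (5,2)→{2,5}; (6,4)→{4}. Safe: 3, 6. Place at column 3.
Row 3: attacked by (1,1)→{1,3}; (2,3)→{2,3,4}; (4,7)→{6,7}; (5,2)→{2,4}; (6,4)→{1,4,7}. Safe: 5. Place at column 5.
Row 7: attacked by (1,1)→{1,7}; (2,3)→{3}; (3,5)→{1,5}; (4,7)→{4,7}; (5,2)→{2,4}; (6,4)→{3,4,5}. Safe: 6. Place at column 6.
Columns [1, 3, 5, 7, 2, 4, 6], r−c [0, -1, -2, -3, 3, 2, 1], r+c [2, 5, 8, 11, 7, 10, 13] are all distinct, so no two queens attack.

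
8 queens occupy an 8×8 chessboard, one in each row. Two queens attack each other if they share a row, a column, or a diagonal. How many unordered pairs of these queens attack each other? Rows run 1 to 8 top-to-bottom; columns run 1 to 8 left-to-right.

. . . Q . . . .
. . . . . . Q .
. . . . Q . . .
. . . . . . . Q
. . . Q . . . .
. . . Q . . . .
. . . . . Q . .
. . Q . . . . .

Same column: (1,4)–(5,4) (column 4); (1,4)–(6,4) (column 4); (5,4)–(6,4) (column 4).
Same diagonal: (2,7)–(5,4) (|2−5| = |7−4| = 3); (5,4)–(7,6) (|5−7| = |4−6| = 2).
Total attacking pairs: 5.

5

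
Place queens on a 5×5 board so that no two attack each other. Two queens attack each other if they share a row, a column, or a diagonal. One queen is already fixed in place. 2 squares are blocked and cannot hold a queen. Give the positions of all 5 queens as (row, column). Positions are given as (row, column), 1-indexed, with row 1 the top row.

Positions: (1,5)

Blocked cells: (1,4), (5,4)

(1,5) (2,2) (3,4) (4,1) (5,3)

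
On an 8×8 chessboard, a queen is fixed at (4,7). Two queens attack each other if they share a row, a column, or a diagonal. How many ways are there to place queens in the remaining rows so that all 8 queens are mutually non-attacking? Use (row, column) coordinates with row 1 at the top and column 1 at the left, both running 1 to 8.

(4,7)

8

Branch on row 1: col 1 → 0; col 2 → 1; col 3 → 3; col 5 → 2; col 6 → 2; col 8 → 0.
Sum: 0 + 1 + 3 + 2 + 2 + 0 = 8.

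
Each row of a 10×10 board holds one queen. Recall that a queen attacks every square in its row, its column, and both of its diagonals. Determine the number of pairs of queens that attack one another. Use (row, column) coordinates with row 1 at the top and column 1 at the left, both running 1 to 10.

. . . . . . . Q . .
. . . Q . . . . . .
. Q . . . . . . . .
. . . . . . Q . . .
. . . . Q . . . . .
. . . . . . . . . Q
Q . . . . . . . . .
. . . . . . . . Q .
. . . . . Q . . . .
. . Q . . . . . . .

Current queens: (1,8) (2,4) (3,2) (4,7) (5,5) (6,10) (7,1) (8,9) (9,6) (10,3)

All columns are distinct and no two queens satisfy |Δrow| = |Δcol|, so no pair attacks.

0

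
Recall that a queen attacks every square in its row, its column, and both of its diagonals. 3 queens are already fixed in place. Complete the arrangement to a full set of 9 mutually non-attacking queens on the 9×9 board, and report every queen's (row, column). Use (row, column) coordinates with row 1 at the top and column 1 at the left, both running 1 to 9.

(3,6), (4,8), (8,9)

(1,3) (2,1) (3,6) (4,8) (5,5) (6,2) (7,4) (8,9) (9,7)

Row 1: attacked by (3,6)→{4,6,8}; (4,8)→{5,8}; (8,9)→{2,9}. Safe: 1, 3, 7. Place at column 3.
Row 2: attacked by (1,3)→{2,3,4}; (3,6)→{5,6,7}; (4,8)→{6,8}; (8,9)→{3,9}. Safe: 1. Place at column 1.
Row 5: attacked by (1,3)→{3,7}; (2,1)→{1,4}; (3,6)→{4,6,8}; (4,8)→{7,8,9}; (8,9)→{6,9}. Safe: 2, 5. Place at column 5.
Row 6: attacked by (1,3)→{3,8}; (2,1)→{1,5}; (3,6)→{3,6,9}; (4,8)→{6,8}; (5,5)→{4,5,6}; (8,9)→{7,9}. Safe: 2. Place at column 2.
Row 7: attacked by (1,3)→{3,9}; (2,1)→{1,6}; (3,6)→{2,6}; (4,8)→{5,8}; (5,5)→{3,5,7}; (6,2)→{1,2,3}; (8,9)→{8,9}. Safe: 4. Place at column 4.
Row 9: attacked by (1,3)→{3}; (2,1)→{1,8}; (3,6)→{6}; (4,8)→{3,8}; (5,5)→{1,5,9}; (6,2)→{2,5}; (7,4)→{2,4,6}; (8,9)→{8,9}. Safe: 7. Place at column 7.
Columns [3, 1, 6, 8, 5, 2, 4, 9, 7], r−c [-2, 1, -3, -4, 0, 4, 3, -1, 2], r+c [4, 3, 9, 12, 10, 8, 11, 17, 16] are all distinct, so no two queens attack.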